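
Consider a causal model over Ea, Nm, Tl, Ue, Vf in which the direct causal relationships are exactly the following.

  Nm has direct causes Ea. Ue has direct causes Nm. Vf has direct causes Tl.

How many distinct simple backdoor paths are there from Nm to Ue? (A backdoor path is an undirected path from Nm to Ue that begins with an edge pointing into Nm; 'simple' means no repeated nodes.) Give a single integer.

0

A backdoor path from Nm to Ue is any simple undirected path whose first edge points into Nm (i.e. leaves Nm via a parent).
Parents of Nm: {Ea}.
No simple path from any parent of Nm reaches Ue without revisiting Nm, so there are no backdoor paths.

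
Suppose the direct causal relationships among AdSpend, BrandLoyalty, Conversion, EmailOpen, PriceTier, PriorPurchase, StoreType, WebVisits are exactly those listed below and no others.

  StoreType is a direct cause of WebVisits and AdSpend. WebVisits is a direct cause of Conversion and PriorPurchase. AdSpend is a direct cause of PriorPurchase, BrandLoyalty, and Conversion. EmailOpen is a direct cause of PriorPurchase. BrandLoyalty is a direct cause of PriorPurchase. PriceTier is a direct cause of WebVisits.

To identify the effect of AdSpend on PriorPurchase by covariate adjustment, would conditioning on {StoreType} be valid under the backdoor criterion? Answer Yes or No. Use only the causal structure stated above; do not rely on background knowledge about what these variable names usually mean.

Backdoor paths from AdSpend to PriorPurchase (paths whose first edge points into AdSpend):
  P1: AdSpend <- StoreType -> WebVisits -> PriorPurchase
Condition 1 (no descendant of AdSpend in the set): holds — descendants of AdSpend are {BrandLoyalty, Conversion, PriorPurchase}; none are in {StoreType}.
Condition 2 (every backdoor path blocked by {StoreType}):
  P1: blocked at fork node StoreType ∈ conditioning set.
{StoreType} satisfies the backdoor criterion.

Yes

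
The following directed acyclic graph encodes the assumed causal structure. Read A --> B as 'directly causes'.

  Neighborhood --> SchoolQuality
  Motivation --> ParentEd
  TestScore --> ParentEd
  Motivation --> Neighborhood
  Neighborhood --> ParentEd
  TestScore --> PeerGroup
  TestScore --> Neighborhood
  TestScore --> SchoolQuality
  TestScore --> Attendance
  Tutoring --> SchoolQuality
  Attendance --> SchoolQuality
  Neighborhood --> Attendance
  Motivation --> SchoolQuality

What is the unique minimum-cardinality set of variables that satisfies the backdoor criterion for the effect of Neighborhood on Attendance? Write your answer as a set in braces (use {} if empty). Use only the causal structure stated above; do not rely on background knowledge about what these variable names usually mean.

{TestScore}

Variables eligible for adjustment (non-descendants of Neighborhood, excluding Neighborhood and Attendance): {Motivation, PeerGroup, TestScore, Tutoring}.
Backdoor paths from Neighborhood to Attendance:
  P1: Neighborhood <- TestScore -> ParentEd <- Motivation -> SchoolQuality <- Attendance
  P2: Neighborhood <- TestScore -> Attendance
  P3: Neighborhood <- TestScore -> SchoolQuality <- Attendance
  P4: Neighborhood <- Motivation -> ParentEd <- TestScore -> Attendance
  P5: Neighborhood <- Motivation -> ParentEd <- TestScore -> SchoolQuality <- Attendance
  P6: Neighborhood <- Motivation -> SchoolQuality <- TestScore -> Attendance
  P7: Neighborhood <- Motivation -> SchoolQuality <- Attendance
The empty set is not sufficient: P2 (Neighborhood <- TestScore -> Attendance) has no collider blocking it and no conditioned non-collider, so it is open.
Try {TestScore}:
  P1: blocked at fork node TestScore ∈ conditioning set.
  P2: blocked at fork node TestScore ∈ conditioning set.
  P3: blocked at fork node TestScore ∈ conditioning set.
  P4: blocked at collider ParentEd (neither it nor any descendant is in the conditioning set).
  P5: blocked at collider ParentEd (neither it nor any descendant is in the conditioning set).
  P6: blocked at collider SchoolQuality (neither it nor any descendant is in the conditioning set).
  P7: blocked at collider SchoolQuality (neither it nor any descendant is in the conditioning set).
{TestScore} contains no descendant of Neighborhood and blocks every backdoor path.
No other singleton works — e.g. {Motivation} leaves P2 open — so {TestScore} is the unique smallest valid adjustment set.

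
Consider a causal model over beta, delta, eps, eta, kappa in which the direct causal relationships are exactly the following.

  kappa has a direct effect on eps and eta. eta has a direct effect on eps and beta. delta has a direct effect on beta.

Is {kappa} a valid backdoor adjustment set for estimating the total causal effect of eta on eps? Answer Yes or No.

Backdoor paths from eta to eps (paths whose first edge points into eta):
  P1: eta <- kappa -> eps
Condition 1 (no descendant of eta in the set): holds — descendants of eta are {beta, eps}; none are in {kappa}.
Condition 2 (every backdoor path blocked by {kappa}):
  P1: blocked at fork node kappa ∈ conditioning set.
{kappa} satisfies the backdoor criterion.

Yes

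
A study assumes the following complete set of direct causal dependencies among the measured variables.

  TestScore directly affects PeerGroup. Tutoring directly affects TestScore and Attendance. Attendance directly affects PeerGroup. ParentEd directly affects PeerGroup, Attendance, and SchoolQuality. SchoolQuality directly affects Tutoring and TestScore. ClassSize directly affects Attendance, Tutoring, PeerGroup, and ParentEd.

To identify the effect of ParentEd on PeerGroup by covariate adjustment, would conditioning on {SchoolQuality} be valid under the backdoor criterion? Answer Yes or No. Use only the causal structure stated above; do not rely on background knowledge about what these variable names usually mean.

No

Backdoor paths from ParentEd to PeerGroup (paths whose first edge points into ParentEd):
  P1: ParentEd <- ClassSize -> Tutoring <- SchoolQuality -> TestScore -> PeerGroup
  P2: ParentEd <- ClassSize -> Tutoring -> Attendance -> PeerGroup
  P3: ParentEd <- ClassSize -> Tutoring -> TestScore -> PeerGroup
  P4: ParentEd <- ClassSize -> Attendance <- Tutoring <- SchoolQuality -> TestScore -> PeerGroup
  P5: ParentEd <- ClassSize -> Attendance <- Tutoring -> TestScore -> PeerGroup
  P6: ParentEd <- ClassSize -> Attendance -> PeerGroup
  P7: ParentEd <- ClassSize -> PeerGroup
Condition 1 (no descendant of ParentEd in the set): FAILS — SchoolQuality is a descendant of ParentEd.
Condition 2 (every backdoor path blocked by {SchoolQuality}):
  P1: blocked at collider Tutoring (neither it nor any descendant is in the conditioning set).
  P2: open — no interior node is in the conditioning set.
  P3: open — no interior node is in the conditioning set.
  P4: blocked at collider Attendance (neither it nor any descendant is in the conditioning set).
  P5: blocked at collider Attendance (neither it nor any descendant is in the conditioning set).
  P6: open — no interior node is in the conditioning set.
  P7: open — no interior node is in the conditioning set.
{SchoolQuality} does not satisfy the backdoor criterion.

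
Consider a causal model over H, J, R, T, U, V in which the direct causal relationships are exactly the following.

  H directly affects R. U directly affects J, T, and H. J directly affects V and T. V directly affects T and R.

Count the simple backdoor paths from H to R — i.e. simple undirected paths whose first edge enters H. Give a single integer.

4

A backdoor path from H to R is any simple undirected path whose first edge points into H (i.e. leaves H via a parent).
Parents of H: {U}.
Enumerating:
  P1: H <- U -> J -> V -> R
  P2: H <- U -> J -> T <- V -> R
  P3: H <- U -> T <- J -> V -> R
  P4: H <- U -> T <- V -> R
That exhausts the simple backdoor paths. Count: 4.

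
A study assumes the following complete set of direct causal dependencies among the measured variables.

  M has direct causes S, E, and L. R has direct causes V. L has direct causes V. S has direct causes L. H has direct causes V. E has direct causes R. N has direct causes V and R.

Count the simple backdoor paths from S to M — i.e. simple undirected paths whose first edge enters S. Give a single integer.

3

A backdoor path from S to M is any simple undirected path whose first edge points into S (i.e. leaves S via a parent).
Parents of S: {L}.
Enumerating:
  P1: S <- L <- V -> R -> E -> M
  P2: S <- L <- V -> N <- R -> E -> M
  P3: S <- L -> M
That exhausts the simple backdoor paths. Count: 3.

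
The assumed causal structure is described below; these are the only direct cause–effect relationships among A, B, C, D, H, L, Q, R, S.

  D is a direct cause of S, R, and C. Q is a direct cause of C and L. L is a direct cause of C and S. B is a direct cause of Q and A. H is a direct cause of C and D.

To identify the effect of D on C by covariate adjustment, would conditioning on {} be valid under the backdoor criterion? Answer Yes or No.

Backdoor paths from D to C (paths whose first edge points into D):
  P1: D <- H -> C
Condition 1 (no descendant of D in the set): holds — descendants of D are {C, R, S}; none are in {}.
Condition 2 (every backdoor path blocked by {}):
  P1: open — no interior node is in the conditioning set.
{} does not satisfy the backdoor criterion.

No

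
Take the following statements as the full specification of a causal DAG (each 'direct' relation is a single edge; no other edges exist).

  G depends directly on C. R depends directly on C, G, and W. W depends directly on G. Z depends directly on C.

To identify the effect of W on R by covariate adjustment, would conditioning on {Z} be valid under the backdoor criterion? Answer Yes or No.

No

Backdoor paths from W to R (paths whose first edge points into W):
  P1: W <- G <- C -> R
  P2: W <- G -> R
Condition 1 (no descendant of W in the set): holds — descendants of W are {R}; none are in {Z}.
Condition 2 (every backdoor path blocked by {Z}):
  P1: open — no interior node is in the conditioning set.
  P2: open — no interior node is in the conditioning set.
{Z} does not satisfy the backdoor criterion.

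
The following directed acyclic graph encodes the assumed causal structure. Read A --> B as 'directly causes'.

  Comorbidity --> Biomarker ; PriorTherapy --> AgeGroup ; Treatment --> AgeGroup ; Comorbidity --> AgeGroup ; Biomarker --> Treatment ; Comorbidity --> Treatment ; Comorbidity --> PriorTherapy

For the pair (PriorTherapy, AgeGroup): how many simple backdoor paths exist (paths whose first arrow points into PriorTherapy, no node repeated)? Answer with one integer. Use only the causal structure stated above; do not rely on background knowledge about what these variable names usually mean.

3

A backdoor path from PriorTherapy to AgeGroup is any simple undirected path whose first edge points into PriorTherapy (i.e. leaves PriorTherapy via a parent).
Parents of PriorTherapy: {Comorbidity}.
Enumerating:
  P1: PriorTherapy <- Comorbidity -> Biomarker -> Treatment -> AgeGroup
  P2: PriorTherapy <- Comorbidity -> Treatment -> AgeGroup
  P3: PriorTherapy <- Comorbidity -> AgeGroup
That exhausts the simple backdoor paths. Count: 3.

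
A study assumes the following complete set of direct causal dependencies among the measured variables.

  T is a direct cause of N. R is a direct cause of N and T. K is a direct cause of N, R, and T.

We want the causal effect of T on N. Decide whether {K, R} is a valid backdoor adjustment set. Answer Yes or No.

Yes

Backdoor paths from T to N (paths whose first edge points into T):
  P1: T <- K -> R -> N
  P2: T <- K -> N
  P3: T <- R <- K -> N
  P4: T <- R -> N
Condition 1 (no descendant of T in the set): holds — descendants of T are {N}; none are in {K, R}.
Condition 2 (every backdoor path blocked by {K, R}):
  P1: blocked at fork node K ∈ conditioning set.
  P2: blocked at fork node K ∈ conditioning set.
  P3: blocked at chain node R ∈ conditioning set.
  P4: blocked at fork node R ∈ conditioning set.
{K, R} satisfies the backdoor criterion.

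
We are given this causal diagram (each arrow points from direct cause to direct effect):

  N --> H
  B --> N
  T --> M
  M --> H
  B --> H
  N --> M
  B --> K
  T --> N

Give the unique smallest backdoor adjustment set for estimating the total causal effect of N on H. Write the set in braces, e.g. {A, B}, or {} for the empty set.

{B, T}

Variables eligible for adjustment (non-descendants of N, excluding N and H): {B, K, T}.
Backdoor paths from N to H:
  P1: N <- T -> M -> H
  P2: N <- B -> H
The empty set is not sufficient: P1 (N <- T -> M -> H) has no collider blocking it and no conditioned non-collider, so it is open.
Try {B, T}:
  P1: blocked at fork node T ∈ conditioning set.
  P2: blocked at fork node B ∈ conditioning set.
{B, T} contains no descendant of N and blocks every backdoor path.
Every element of {B, T} is needed (dropping B leaves P2 open; dropping T leaves P1 open), so no proper subset is valid.
Among all size-2 subsets of the eligible variables, only {B, T} blocks every backdoor path, so it is the unique smallest valid adjustment set.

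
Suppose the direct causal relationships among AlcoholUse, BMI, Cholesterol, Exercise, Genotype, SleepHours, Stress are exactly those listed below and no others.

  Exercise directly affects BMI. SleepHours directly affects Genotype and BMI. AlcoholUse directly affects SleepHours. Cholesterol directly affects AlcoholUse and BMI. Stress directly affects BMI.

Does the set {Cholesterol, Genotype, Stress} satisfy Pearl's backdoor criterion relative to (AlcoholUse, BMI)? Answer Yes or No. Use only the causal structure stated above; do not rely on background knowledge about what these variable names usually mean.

No

Backdoor paths from AlcoholUse to BMI (paths whose first edge points into AlcoholUse):
  P1: AlcoholUse <- Cholesterol -> BMI
Condition 1 (no descendant of AlcoholUse in the set): FAILS — Genotype is a descendant of AlcoholUse.
Condition 2 (every backdoor path blocked by {Cholesterol, Genotype, Stress}):
  P1: blocked at fork node Cholesterol ∈ conditioning set.
{Cholesterol, Genotype, Stress} does not satisfy the backdoor criterion.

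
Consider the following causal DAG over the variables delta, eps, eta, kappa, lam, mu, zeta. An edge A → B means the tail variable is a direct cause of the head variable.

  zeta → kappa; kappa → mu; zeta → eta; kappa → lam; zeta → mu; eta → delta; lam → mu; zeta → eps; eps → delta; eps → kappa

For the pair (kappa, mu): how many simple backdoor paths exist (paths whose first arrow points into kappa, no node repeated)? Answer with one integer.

3

A backdoor path from kappa to mu is any simple undirected path whose first edge points into kappa (i.e. leaves kappa via a parent).
Parents of kappa: {eps, zeta}.
Enumerating:
  P1: kappa <- zeta -> mu
  P2: kappa <- eps <- zeta -> mu
  P3: kappa <- eps -> delta <- eta <- zeta -> mu
That exhausts the simple backdoor paths. Count: 3.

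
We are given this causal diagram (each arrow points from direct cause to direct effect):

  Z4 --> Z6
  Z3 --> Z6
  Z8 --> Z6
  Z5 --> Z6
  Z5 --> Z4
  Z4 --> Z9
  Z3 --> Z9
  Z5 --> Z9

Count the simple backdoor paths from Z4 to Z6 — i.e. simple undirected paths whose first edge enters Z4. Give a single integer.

A backdoor path from Z4 to Z6 is any simple undirected path whose first edge points into Z4 (i.e. leaves Z4 via a parent).
Parents of Z4: {Z5}.
Enumerating:
  P1: Z4 <- Z5 -> Z6
  P2: Z4 <- Z5 -> Z9 <- Z3 -> Z6
That exhausts the simple backdoor paths. Count: 2.

2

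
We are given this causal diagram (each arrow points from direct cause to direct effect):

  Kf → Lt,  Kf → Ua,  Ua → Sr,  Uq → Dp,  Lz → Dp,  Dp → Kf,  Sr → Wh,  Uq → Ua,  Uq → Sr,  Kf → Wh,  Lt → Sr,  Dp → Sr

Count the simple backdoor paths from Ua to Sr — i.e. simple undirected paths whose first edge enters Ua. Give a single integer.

A backdoor path from Ua to Sr is any simple undirected path whose first edge points into Ua (i.e. leaves Ua via a parent).
Parents of Ua: {Kf, Uq}.
Enumerating:
  P1: Ua <- Uq -> Dp -> Kf -> Lt -> Sr
  P2: Ua <- Uq -> Dp -> Kf -> Wh <- Sr
  P3: Ua <- Uq -> Dp -> Sr
  P4: Ua <- Uq -> Sr
  P5: Ua <- Kf <- Dp <- Uq -> Sr
  P6: Ua <- Kf <- Dp -> Sr
  P7: Ua <- Kf -> Lt -> Sr
  P8: Ua <- Kf -> Wh <- Sr
That exhausts the simple backdoor paths. Count: 8.

8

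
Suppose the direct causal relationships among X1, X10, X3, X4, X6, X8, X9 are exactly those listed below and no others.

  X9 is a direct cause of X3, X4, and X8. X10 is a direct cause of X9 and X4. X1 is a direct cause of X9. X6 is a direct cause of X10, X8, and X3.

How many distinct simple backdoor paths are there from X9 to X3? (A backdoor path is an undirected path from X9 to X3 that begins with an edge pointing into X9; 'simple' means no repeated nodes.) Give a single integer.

1

A backdoor path from X9 to X3 is any simple undirected path whose first edge points into X9 (i.e. leaves X9 via a parent).
Parents of X9: {X1, X10}.
Enumerating:
  P1: X9 <- X10 <- X6 -> X3
That exhausts the simple backdoor paths. Count: 1.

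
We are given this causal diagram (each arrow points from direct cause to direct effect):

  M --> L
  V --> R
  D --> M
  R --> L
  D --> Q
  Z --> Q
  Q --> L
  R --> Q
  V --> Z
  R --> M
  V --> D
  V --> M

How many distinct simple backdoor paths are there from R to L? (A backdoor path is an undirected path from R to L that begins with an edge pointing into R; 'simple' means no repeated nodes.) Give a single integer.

A backdoor path from R to L is any simple undirected path whose first edge points into R (i.e. leaves R via a parent).
Parents of R: {V}.
Enumerating:
  P1: R <- V -> Z -> Q <- D -> M -> L
  P2: R <- V -> Z -> Q -> L
  P3: R <- V -> D -> M -> L
  P4: R <- V -> D -> Q -> L
  P5: R <- V -> M <- D -> Q -> L
  P6: R <- V -> M -> L
That exhausts the simple backdoor paths. Count: 6.

6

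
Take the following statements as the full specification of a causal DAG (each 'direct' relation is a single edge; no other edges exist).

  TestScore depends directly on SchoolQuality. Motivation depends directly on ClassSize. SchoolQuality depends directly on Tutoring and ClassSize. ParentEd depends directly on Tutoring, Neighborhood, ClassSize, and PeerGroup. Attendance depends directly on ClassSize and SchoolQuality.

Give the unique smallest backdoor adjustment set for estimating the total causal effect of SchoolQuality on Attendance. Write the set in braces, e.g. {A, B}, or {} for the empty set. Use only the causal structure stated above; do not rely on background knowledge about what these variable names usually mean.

Variables eligible for adjustment (non-descendants of SchoolQuality, excluding SchoolQuality and Attendance): {ClassSize, Motivation, Neighborhood, ParentEd, PeerGroup, Tutoring}.
Backdoor paths from SchoolQuality to Attendance:
  P1: SchoolQuality <- ClassSize -> Attendance
  P2: SchoolQuality <- Tutoring -> ParentEd <- ClassSize -> Attendance
The empty set is not sufficient: P1 (SchoolQuality <- ClassSize -> Attendance) has no collider blocking it and no conditioned non-collider, so it is open.
Try {ClassSize}:
  P1: blocked at fork node ClassSize ∈ conditioning set.
  P2: blocked at collider ParentEd (neither it nor any descendant is in the conditioning set).
{ClassSize} contains no descendant of SchoolQuality and blocks every backdoor path.
No other singleton works — e.g. {Neighborhood} leaves P1 open — so {ClassSize} is the unique smallest valid adjustment set.

{ClassSize}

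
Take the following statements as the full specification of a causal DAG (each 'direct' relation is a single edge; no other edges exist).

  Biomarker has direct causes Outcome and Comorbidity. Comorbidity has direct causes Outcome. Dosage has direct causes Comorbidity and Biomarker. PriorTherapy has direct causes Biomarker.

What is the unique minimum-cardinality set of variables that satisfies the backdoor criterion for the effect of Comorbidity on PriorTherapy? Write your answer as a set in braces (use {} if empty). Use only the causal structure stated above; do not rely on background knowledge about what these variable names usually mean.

Variables eligible for adjustment (non-descendants of Comorbidity, excluding Comorbidity and PriorTherapy): {Outcome}.
Backdoor paths from Comorbidity to PriorTherapy:
  P1: Comorbidity <- Outcome -> Biomarker -> PriorTherapy
The empty set is not sufficient: P1 (Comorbidity <- Outcome -> Biomarker -> PriorTherapy) has no collider blocking it and no conditioned non-collider, so it is open.
Try {Outcome}:
  P1: blocked at fork node Outcome ∈ conditioning set.
{Outcome} contains no descendant of Comorbidity and blocks every backdoor path.
{Outcome} is the unique smallest valid adjustment set.

{Outcome}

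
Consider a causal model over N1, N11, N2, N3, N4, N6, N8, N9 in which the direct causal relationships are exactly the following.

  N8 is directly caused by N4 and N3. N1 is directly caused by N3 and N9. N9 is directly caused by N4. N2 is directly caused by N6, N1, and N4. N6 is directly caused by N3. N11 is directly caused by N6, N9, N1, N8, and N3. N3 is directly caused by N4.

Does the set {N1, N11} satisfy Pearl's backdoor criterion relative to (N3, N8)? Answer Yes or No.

No

Backdoor paths from N3 to N8 (paths whose first edge points into N3):
  P1: N3 <- N4 -> N9 -> N1 -> N2 <- N6 -> N11 <- N8
  P2: N3 <- N4 -> N9 -> N1 -> N11 <- N8
  P3: N3 <- N4 -> N9 -> N11 <- N8
  P4: N3 <- N4 -> N8
  P5: N3 <- N4 -> N2 <- N1 <- N9 -> N11 <- N8
  P6: N3 <- N4 -> N2 <- N1 -> N11 <- N8
  P7: N3 <- N4 -> N2 <- N6 -> N11 <- N8
Condition 1 (no descendant of N3 in the set): FAILS — N1 and N11 are descendants of N3.
Condition 2 (every backdoor path blocked by {N1, N11}):
  P1: blocked at chain node N1 ∈ conditioning set.
  P2: blocked at chain node N1 ∈ conditioning set.
  P3: open — collider(s) N11 are conditioned on (or have a conditioned descendant) and no non-collider on the path is in the set.
  P4: open — no interior node is in the conditioning set.
  P5: blocked at collider N2 (neither it nor any descendant is in the conditioning set).
  P6: blocked at collider N2 (neither it nor any descendant is in the conditioning set).
  P7: blocked at collider N2 (neither it nor any descendant is in the conditioning set).
{N1, N11} does not satisfy the backdoor criterion.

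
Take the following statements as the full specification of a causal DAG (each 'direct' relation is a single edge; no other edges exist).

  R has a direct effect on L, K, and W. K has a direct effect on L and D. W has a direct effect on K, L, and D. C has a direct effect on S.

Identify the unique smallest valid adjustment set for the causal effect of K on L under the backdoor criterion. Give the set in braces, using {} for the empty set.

Variables eligible for adjustment (non-descendants of K, excluding K and L): {C, R, S, W}.
Backdoor paths from K to L:
  P1: K <- R -> W -> L
  P2: K <- R -> L
  P3: K <- W <- R -> L
  P4: K <- W -> L
The empty set is not sufficient: P1 (K <- R -> W -> L) has no collider blocking it and no conditioned non-collider, so it is open.
Try {R, W}:
  P1: blocked at fork node R ∈ conditioning set.
  P2: blocked at fork node R ∈ conditioning set.
  P3: blocked at chain node W ∈ conditioning set.
  P4: blocked at fork node W ∈ conditioning set.
{R, W} contains no descendant of K and blocks every backdoor path.
Every element of {R, W} is needed (dropping R leaves P2 open; dropping W leaves P4 open), so no proper subset is valid.
Among all size-2 subsets of the eligible variables, only {R, W} blocks every backdoor path, so it is the unique smallest valid adjustment set.

{R, W}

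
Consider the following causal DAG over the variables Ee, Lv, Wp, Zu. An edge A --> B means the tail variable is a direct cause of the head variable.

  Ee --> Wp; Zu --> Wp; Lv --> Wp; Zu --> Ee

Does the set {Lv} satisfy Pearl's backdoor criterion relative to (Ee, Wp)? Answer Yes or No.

Backdoor paths from Ee to Wp (paths whose first edge points into Ee):
  P1: Ee <- Zu -> Wp
Condition 1 (no descendant of Ee in the set): holds — descendants of Ee are {Wp}; none are in {Lv}.
Condition 2 (every backdoor path blocked by {Lv}):
  P1: open — no interior node is in the conditioning set.
{Lv} does not satisfy the backdoor criterion.

No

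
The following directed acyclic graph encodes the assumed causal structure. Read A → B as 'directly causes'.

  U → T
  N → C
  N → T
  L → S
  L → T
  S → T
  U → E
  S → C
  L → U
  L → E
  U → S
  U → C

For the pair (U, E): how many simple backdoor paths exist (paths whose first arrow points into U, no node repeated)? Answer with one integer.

1

A backdoor path from U to E is any simple undirected path whose first edge points into U (i.e. leaves U via a parent).
Parents of U: {L}.
Enumerating:
  P1: U <- L -> E
That exhausts the simple backdoor paths. Count: 1.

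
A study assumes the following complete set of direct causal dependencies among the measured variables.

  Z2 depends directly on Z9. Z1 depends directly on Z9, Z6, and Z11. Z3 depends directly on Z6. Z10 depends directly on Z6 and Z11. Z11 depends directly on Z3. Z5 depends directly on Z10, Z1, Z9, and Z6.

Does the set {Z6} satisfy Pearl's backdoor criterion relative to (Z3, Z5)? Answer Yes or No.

Backdoor paths from Z3 to Z5 (paths whose first edge points into Z3):
  P1: Z3 <- Z6 -> Z10 <- Z11 -> Z1 <- Z9 -> Z5
  P2: Z3 <- Z6 -> Z10 <- Z11 -> Z1 -> Z5
  P3: Z3 <- Z6 -> Z10 -> Z5
  P4: Z3 <- Z6 -> Z1 <- Z11 -> Z10 -> Z5
  P5: Z3 <- Z6 -> Z1 <- Z9 -> Z5
  P6: Z3 <- Z6 -> Z1 -> Z5
  P7: Z3 <- Z6 -> Z5
Condition 1 (no descendant of Z3 in the set): holds — descendants of Z3 are {Z1, Z10, Z11, Z5}; none are in {Z6}.
Condition 2 (every backdoor path blocked by {Z6}):
  P1: blocked at fork node Z6 ∈ conditioning set.
  P2: blocked at fork node Z6 ∈ conditioning set.
  P3: blocked at fork node Z6 ∈ conditioning set.
  P4: blocked at fork node Z6 ∈ conditioning set.
  P5: blocked at fork node Z6 ∈ conditioning set.
  P6: blocked at fork node Z6 ∈ conditioning set.
  P7: blocked at fork node Z6 ∈ conditioning set.
{Z6} satisfies the backdoor criterion.

Yes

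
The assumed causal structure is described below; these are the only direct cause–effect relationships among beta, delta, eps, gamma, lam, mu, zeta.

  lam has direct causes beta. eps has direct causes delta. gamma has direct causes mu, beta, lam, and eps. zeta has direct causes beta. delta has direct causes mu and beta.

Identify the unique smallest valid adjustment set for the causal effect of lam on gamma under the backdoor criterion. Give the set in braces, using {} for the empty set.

Variables eligible for adjustment (non-descendants of lam, excluding lam and gamma): {beta, delta, eps, mu, zeta}.
Backdoor paths from lam to gamma:
  P1: lam <- beta -> delta <- mu -> gamma
  P2: lam <- beta -> delta -> eps -> gamma
  P3: lam <- beta -> gamma
The empty set is not sufficient: P2 (lam <- beta -> delta -> eps -> gamma) has no collider blocking it and no conditioned non-collider, so it is open.
Try {beta}:
  P1: blocked at fork node beta ∈ conditioning set.
  P2: blocked at fork node beta ∈ conditioning set.
  P3: blocked at fork node beta ∈ conditioning set.
{beta} contains no descendant of lam and blocks every backdoor path.
No other singleton works — e.g. {zeta} leaves P2 open — so {beta} is the unique smallest valid adjustment set.

{beta}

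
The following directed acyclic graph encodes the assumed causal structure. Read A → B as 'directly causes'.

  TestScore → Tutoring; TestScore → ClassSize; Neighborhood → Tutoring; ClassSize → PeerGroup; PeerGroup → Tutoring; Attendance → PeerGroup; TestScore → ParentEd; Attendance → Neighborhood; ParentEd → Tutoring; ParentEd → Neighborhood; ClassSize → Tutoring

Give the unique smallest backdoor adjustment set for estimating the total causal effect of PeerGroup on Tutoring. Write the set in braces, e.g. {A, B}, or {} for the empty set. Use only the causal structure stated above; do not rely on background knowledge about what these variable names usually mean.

{Attendance, ClassSize}

Variables eligible for adjustment (non-descendants of PeerGroup, excluding PeerGroup and Tutoring): {Attendance, ClassSize, Neighborhood, ParentEd, TestScore}.
Backdoor paths from PeerGroup to Tutoring:
  P1: PeerGroup <- ClassSize <- TestScore -> ParentEd -> Neighborhood -> Tutoring
  P2: PeerGroup <- ClassSize <- TestScore -> ParentEd -> Tutoring
  P3: PeerGroup <- ClassSize <- TestScore -> Tutoring
  P4: PeerGroup <- ClassSize -> Tutoring
  P5: PeerGroup <- Attendance -> Neighborhood <- ParentEd <- TestScore -> ClassSize -> Tutoring
  P6: PeerGroup <- Attendance -> Neighborhood <- ParentEd <- TestScore -> Tutoring
  P7: PeerGroup <- Attendance -> Neighborhood <- ParentEd -> Tutoring
  P8: PeerGroup <- Attendance -> Neighborhood -> Tutoring
The empty set is not sufficient: P1 (PeerGroup <- ClassSize <- TestScore -> ParentEd -> Neighborhood -> Tutoring) has no collider blocking it and no conditioned non-collider, so it is open.
Try {Attendance, ClassSize}:
  P1: blocked at chain node ClassSize ∈ conditioning set.
  P2: blocked at chain node ClassSize ∈ conditioning set.
  P3: blocked at chain node ClassSize ∈ conditioning set.
  P4: blocked at fork node ClassSize ∈ conditioning set.
  P5: blocked at fork node Attendance ∈ conditioning set.
  P6: blocked at fork node Attendance ∈ conditioning set.
  P7: blocked at fork node Attendance ∈ conditioning set.
  P8: blocked at fork node Attendance ∈ conditioning set.
{Attendance, ClassSize} contains no descendant of PeerGroup and blocks every backdoor path.
Every element of {Attendance, ClassSize} is needed (dropping Attendance leaves P8 open; dropping ClassSize leaves P1 open), so no proper subset is valid.
Among all size-2 subsets of the eligible variables, only {Attendance, ClassSize} blocks every backdoor path, so it is the unique smallest valid adjustment set.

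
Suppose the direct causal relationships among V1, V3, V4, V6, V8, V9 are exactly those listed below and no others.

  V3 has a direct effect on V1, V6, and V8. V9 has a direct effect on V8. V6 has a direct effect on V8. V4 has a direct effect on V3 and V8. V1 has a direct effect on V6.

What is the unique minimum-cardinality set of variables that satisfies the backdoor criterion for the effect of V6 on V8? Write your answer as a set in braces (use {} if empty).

Variables eligible for adjustment (non-descendants of V6, excluding V6 and V8): {V1, V3, V4, V9}.
Backdoor paths from V6 to V8:
  P1: V6 <- V3 <- V4 -> V8
  P2: V6 <- V3 -> V8
  P3: V6 <- V1 <- V3 <- V4 -> V8
  P4: V6 <- V1 <- V3 -> V8
The empty set is not sufficient: P1 (V6 <- V3 <- V4 -> V8) has no collider blocking it and no conditioned non-collider, so it is open.
Try {V3}:
  P1: blocked at chain node V3 ∈ conditioning set.
  P2: blocked at fork node V3 ∈ conditioning set.
  P3: blocked at chain node V3 ∈ conditioning set.
  P4: blocked at fork node V3 ∈ conditioning set.
{V3} contains no descendant of V6 and blocks every backdoor path.
No other singleton works — e.g. {V4} leaves P2 open — so {V3} is the unique smallest valid adjustment set.

{V3}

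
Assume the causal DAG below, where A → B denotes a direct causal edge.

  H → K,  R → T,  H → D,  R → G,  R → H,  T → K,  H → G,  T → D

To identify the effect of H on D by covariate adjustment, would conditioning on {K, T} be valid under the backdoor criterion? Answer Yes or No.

Backdoor paths from H to D (paths whose first edge points into H):
  P1: H <- R -> T -> D
Condition 1 (no descendant of H in the set): FAILS — K is a descendant of H.
Condition 2 (every backdoor path blocked by {K, T}):
  P1: blocked at chain node T ∈ conditioning set.
{K, T} does not satisfy the backdoor criterion.

No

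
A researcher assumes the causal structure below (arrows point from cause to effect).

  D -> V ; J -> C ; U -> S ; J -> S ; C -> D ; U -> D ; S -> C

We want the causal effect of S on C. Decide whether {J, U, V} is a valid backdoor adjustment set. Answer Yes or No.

Backdoor paths from S to C (paths whose first edge points into S):
  P1: S <- U -> D <- C
  P2: S <- J -> C
Condition 1 (no descendant of S in the set): FAILS — V is a descendant of S.
Condition 2 (every backdoor path blocked by {J, U, V}):
  P1: blocked at fork node U ∈ conditioning set.
  P2: blocked at fork node J ∈ conditioning set.
{J, U, V} does not satisfy the backdoor criterion.

No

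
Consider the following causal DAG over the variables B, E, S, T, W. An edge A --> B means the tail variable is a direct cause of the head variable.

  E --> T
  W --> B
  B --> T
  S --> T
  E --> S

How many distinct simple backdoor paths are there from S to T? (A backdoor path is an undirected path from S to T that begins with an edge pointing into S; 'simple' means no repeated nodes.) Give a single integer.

A backdoor path from S to T is any simple undirected path whose first edge points into S (i.e. leaves S via a parent).
Parents of S: {E}.
Enumerating:
  P1: S <- E -> T
That exhausts the simple backdoor paths. Count: 1.

1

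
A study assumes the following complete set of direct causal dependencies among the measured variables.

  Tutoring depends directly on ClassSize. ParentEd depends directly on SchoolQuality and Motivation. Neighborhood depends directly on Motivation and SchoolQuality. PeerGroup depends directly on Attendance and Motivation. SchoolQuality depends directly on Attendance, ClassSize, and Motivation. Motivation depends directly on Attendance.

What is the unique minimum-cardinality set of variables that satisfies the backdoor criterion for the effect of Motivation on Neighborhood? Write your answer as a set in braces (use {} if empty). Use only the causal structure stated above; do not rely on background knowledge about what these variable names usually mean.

Variables eligible for adjustment (non-descendants of Motivation, excluding Motivation and Neighborhood): {Attendance, ClassSize, Tutoring}.
Backdoor paths from Motivation to Neighborhood:
  P1: Motivation <- Attendance -> SchoolQuality -> Neighborhood
The empty set is not sufficient: P1 (Motivation <- Attendance -> SchoolQuality -> Neighborhood) has no collider blocking it and no conditioned non-collider, so it is open.
Try {Attendance}:
  P1: blocked at fork node Attendance ∈ conditioning set.
{Attendance} contains no descendant of Motivation and blocks every backdoor path.
No other singleton works — e.g. {ClassSize} leaves P1 open — so {Attendance} is the unique smallest valid adjustment set.

{Attendance}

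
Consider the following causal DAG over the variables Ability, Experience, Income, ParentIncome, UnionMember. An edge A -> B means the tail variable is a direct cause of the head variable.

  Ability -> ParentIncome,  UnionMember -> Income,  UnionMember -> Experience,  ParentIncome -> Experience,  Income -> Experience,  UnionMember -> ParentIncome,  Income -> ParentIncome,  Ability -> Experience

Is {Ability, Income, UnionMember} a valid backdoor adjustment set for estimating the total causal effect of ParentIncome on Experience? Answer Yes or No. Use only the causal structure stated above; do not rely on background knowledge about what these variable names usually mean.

Yes

Backdoor paths from ParentIncome to Experience (paths whose first edge points into ParentIncome):
  P1: ParentIncome <- UnionMember -> Income -> Experience
  P2: ParentIncome <- UnionMember -> Experience
  P3: ParentIncome <- Ability -> Experience
  P4: ParentIncome <- Income <- UnionMember -> Experience
  P5: ParentIncome <- Income -> Experience
Condition 1 (no descendant of ParentIncome in the set): holds — descendants of ParentIncome are {Experience}; none are in {Ability, Income, UnionMember}.
Condition 2 (every backdoor path blocked by {Ability, Income, UnionMember}):
  P1: blocked at fork node UnionMember ∈ conditioning set.
  P2: blocked at fork node UnionMember ∈ conditioning set.
  P3: blocked at fork node Ability ∈ conditioning set.
  P4: blocked at chain node Income ∈ conditioning set.
  P5: blocked at fork node Income ∈ conditioning set.
{Ability, Income, UnionMember} satisfies the backdoor criterion.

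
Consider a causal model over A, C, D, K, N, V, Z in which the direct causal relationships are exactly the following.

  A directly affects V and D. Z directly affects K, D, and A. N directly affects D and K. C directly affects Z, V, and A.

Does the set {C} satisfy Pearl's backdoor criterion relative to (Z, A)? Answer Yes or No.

Yes

Backdoor paths from Z to A (paths whose first edge points into Z):
  P1: Z <- C -> A
  P2: Z <- C -> V <- A
Condition 1 (no descendant of Z in the set): holds — descendants of Z are {A, D, K, V}; none are in {C}.
Condition 2 (every backdoor path blocked by {C}):
  P1: blocked at fork node C ∈ conditioning set.
  P2: blocked at fork node C ∈ conditioning set.
{C} satisfies the backdoor criterion.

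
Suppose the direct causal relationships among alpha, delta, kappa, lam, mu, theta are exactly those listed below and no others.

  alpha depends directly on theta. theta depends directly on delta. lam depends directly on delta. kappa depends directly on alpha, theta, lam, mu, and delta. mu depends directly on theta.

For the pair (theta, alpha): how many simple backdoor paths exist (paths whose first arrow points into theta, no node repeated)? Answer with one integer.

A backdoor path from theta to alpha is any simple undirected path whose first edge points into theta (i.e. leaves theta via a parent).
Parents of theta: {delta}.
Enumerating:
  P1: theta <- delta -> lam -> kappa <- alpha
  P2: theta <- delta -> kappa <- alpha
That exhausts the simple backdoor paths. Count: 2.

2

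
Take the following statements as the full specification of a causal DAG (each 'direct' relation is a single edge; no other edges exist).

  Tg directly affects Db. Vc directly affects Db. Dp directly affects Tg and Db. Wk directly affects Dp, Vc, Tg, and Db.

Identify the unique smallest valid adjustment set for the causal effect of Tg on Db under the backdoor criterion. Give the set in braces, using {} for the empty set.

{Dp, Wk}

Variables eligible for adjustment (non-descendants of Tg, excluding Tg and Db): {Dp, Vc, Wk}.
Backdoor paths from Tg to Db:
  P1: Tg <- Wk -> Vc -> Db
  P2: Tg <- Wk -> Dp -> Db
  P3: Tg <- Wk -> Db
  P4: Tg <- Dp <- Wk -> Vc -> Db
  P5: Tg <- Dp <- Wk -> Db
  P6: Tg <- Dp -> Db
The empty set is not sufficient: P1 (Tg <- Wk -> Vc -> Db) has no collider blocking it and no conditioned non-collider, so it is open.
Try {Dp, Wk}:
  P1: blocked at fork node Wk ∈ conditioning set.
  P2: blocked at fork node Wk ∈ conditioning set.
  P3: blocked at fork node Wk ∈ conditioning set.
  P4: blocked at chain node Dp ∈ conditioning set.
  P5: blocked at chain node Dp ∈ conditioning set.
  P6: blocked at fork node Dp ∈ conditioning set.
{Dp, Wk} contains no descendant of Tg and blocks every backdoor path.
Every element of {Dp, Wk} is needed (dropping Dp leaves P6 open; dropping Wk leaves P1 open), so no proper subset is valid.
Among all size-2 subsets of the eligible variables, only {Dp, Wk} blocks every backdoor path, so it is the unique smallest valid adjustment set.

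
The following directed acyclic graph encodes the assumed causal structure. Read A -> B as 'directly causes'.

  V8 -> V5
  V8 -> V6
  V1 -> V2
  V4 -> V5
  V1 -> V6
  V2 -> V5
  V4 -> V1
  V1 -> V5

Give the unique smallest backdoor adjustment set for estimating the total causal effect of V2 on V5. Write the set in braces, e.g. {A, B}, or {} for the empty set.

Variables eligible for adjustment (non-descendants of V2, excluding V2 and V5): {V1, V4, V6, V8}.
Backdoor paths from V2 to V5:
  P1: V2 <- V1 <- V4 -> V5
  P2: V2 <- V1 -> V5
  P3: V2 <- V1 -> V6 <- V8 -> V5
The empty set is not sufficient: P1 (V2 <- V1 <- V4 -> V5) has no collider blocking it and no conditioned non-collider, so it is open.
Try {V1}:
  P1: blocked at chain node V1 ∈ conditioning set.
  P2: blocked at fork node V1 ∈ conditioning set.
  P3: blocked at fork node V1 ∈ conditioning set.
{V1} contains no descendant of V2 and blocks every backdoor path.
No other singleton works — e.g. {V4} leaves P2 open — so {V1} is the unique smallest valid adjustment set.

{V1}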